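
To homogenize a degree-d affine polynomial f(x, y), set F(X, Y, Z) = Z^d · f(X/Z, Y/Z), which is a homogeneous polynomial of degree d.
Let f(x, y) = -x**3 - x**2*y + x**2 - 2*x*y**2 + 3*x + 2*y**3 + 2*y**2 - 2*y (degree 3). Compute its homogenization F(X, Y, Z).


F(X, Y, Z) = -X**3 - X**2*Y + X**2*Z - 2*X*Y**2 + 3*X*Z**2 + 2*Y**3 + 2*Y**2*Z - 2*Y*Z**2

deg(f) = 3.
Substitute x = X/Z, y = Y/Z into f, then multiply by Z^3.
  monomial -1·x^3·y^0 ↦ -1·X^3·Y^0·Z^0.
  monomial -1·x^2·y^1 ↦ -1·X^2·Y^1·Z^0.
  monomial 1·x^2·y^0 ↦ 1·X^2·Y^0·Z^1.
  monomial -2·x^1·y^2 ↦ -2·X^1·Y^2·Z^0.
  monomial 3·x^1·y^0 ↦ 3·X^1·Y^0·Z^2.
  monomial 2·x^0·y^3 ↦ 2·X^0·Y^3·Z^0.
  monomial 2·x^0·y^2 ↦ 2·X^0·Y^2·Z^1.
  monomial -2·x^0·y^1 ↦ -2·X^0·Y^1·Z^2.
Collecting: F(X, Y, Z) = -X**3 - X**2*Y + X**2*Z - 2*X*Y**2 + 3*X*Z**2 + 2*Y**3 + 2*Y**2*Z - 2*Y*Z**2.


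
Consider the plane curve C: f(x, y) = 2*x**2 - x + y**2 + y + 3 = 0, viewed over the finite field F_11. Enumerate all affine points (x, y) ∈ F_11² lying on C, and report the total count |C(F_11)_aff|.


Affine F_11-points: {(0, 5), (2, 1), (2, 9), (4, 1), (4, 9), (6, 5), (8, 4), (8, 6), (9, 4), (9, 6)}; count = 10.

For each of the 121 pairs (x, y) ∈ F_11², evaluate f(x, y) mod 11. Record the zeros.
  x = 0: [0↦3, 1↦5, 2↦9, 3↦4, 4↦1, 5↦0, 6↦1, 7↦4, 8↦9, 9↦5, 10↦3]  zeros at y ∈ {5}
  x = 1: [0↦4, 1↦6, 2↦10, 3↦5, 4↦2, 5↦1, 6↦2, 7↦5, 8↦10, 9↦6, 10↦4]  zeros at y ∈ ∅
  x = 2: [0↦9, 1↦0, 2↦4, 3↦10, 4↦7, 5↦6, 6↦7, 7↦10, 8↦4, 9↦0, 10↦9]  zeros at y ∈ {1, 9}
  x = 3: [0↦7, 1↦9, 2↦2, 3↦8, 4↦5, 5↦4, 6↦5, 7↦8, 8↦2, 9↦9, 10↦7]  zeros at y ∈ ∅
  x = 4: [0↦9, 1↦0, 2↦4, 3↦10, 4↦7, 5↦6, 6↦7, 7↦10, 8↦4, 9↦0, 10↦9]  zeros at y ∈ {1, 9}
  x = 5: [0↦4, 1↦6, 2↦10, 3↦5, 4↦2, 5↦1, 6↦2, 7↦5, 8↦10, 9↦6, 10↦4]  zeros at y ∈ ∅
  x = 6: [0↦3, 1↦5, 2↦9, 3↦4, 4↦1, 5↦0, 6↦1, 7↦4, 8↦9, 9↦5, 10↦3]  zeros at y ∈ {5}
  x = 7: [0↦6, 1↦8, 2↦1, 3↦7, 4↦4, 5↦3, 6↦4, 7↦7, 8↦1, 9↦8, 10↦6]  zeros at y ∈ ∅
  x = 8: [0↦2, 1↦4, 2↦8, 3↦3, 4↦0, 5↦10, 6↦0, 7↦3, 8↦8, 9↦4, 10↦2]  zeros at y ∈ {4, 6}
  x = 9: [0↦2, 1↦4, 2↦8, 3↦3, 4↦0, 5↦10, 6↦0, 7↦3, 8↦8, 9↦4, 10↦2]  zeros at y ∈ {4, 6}
  x = 10: [0↦6, 1↦8, 2↦1, 3↦7, 4↦4, 5↦3, 6↦4, 7↦7, 8↦1, 9↦8, 10↦6]  zeros at y ∈ ∅
Collecting zeros: affine points = {(0, 5), (2, 1), (2, 9), (4, 1), (4, 9), (6, 5), (8, 4), (8, 6), (9, 4), (9, 6)}.
Total count |C(F_11)_aff| = 10.


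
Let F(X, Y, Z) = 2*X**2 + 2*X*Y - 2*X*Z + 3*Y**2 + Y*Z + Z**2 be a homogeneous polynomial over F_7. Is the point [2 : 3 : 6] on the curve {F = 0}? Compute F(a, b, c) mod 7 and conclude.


F(2,3,6) ≡ 0 (mod 7); P is on the curve.

Evaluate F(2, 3, 6) term-by-term (mod 7).
  2*X**2 ↦ 2·4·1·1 = 8
  2*X*Y ↦ 2·2·3·1 = 12
  -2*X*Z ↦ -2·2·1·6 = -24
  3*Y**2 ↦ 3·1·9·1 = 27
  Y*Z ↦ 1·1·3·6 = 18
  Z**2 ↦ 1·1·1·36 = 36
Sum: F(2, 3, 6) = (8) + (12) + (-24) + (27) + (18) + (36) = 77.
Reducing mod 7: 77 ≡ 0 (mod 7).
Since F(a, b, c) ≡ 0 (mod 7), P lies on the curve.


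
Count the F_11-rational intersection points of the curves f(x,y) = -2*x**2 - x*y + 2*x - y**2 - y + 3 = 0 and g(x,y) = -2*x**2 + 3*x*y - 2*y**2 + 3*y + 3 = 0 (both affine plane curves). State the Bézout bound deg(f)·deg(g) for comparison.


Common zeros: ∅; count = 0; Bézout bound = 4.

deg(f) = 2, deg(g) = 2, so Bézout bound = 4.
Scan x ∈ F_11. For each x, list the y ∈ F_11 with f(x, y) ≡ 0 and those with g(x, y) ≡ 0 (mod 11); the common zeros in that column are the intersection.
  x = 0: f ≡ 0 at y ∈ ∅; g ≡ 0 at y ∈ {9}; common: ∅.
  x = 1: f ≡ 0 at y ∈ {1, 8}; g ≡ 0 at y ∈ {7}; common: ∅.
  x = 2: f ≡ 0 at y ∈ {2, 6}; g ≡ 0 at y ∈ ∅; common: ∅.
  x = 3: f ≡ 0 at y ∈ ∅; g ≡ 0 at y ∈ ∅; common: ∅.
  x = 4: f ≡ 0 at y ∈ ∅; g ≡ 0 at y ∈ {6, 7}; common: ∅.
  x = 5: f ≡ 0 at y ∈ {1, 4}; g ≡ 0 at y ∈ {3, 6}; common: ∅.
  x = 6: f ≡ 0 at y ∈ ∅; g ≡ 0 at y ∈ ∅; common: ∅.
  x = 7: f ≡ 0 at y ∈ {6, 8}; g ≡ 0 at y ∈ {2, 10}; common: ∅.
  x = 8: f ≡ 0 at y ∈ ∅; g ≡ 0 at y ∈ {9, 10}; common: ∅.
  x = 9: f ≡ 0 at y ∈ {2, 10}; g ≡ 0 at y ∈ ∅; common: ∅.
  x = 10: f ≡ 0 at y ∈ ∅; g ≡ 0 at y ∈ ∅; common: ∅.
Collecting: common zeros = ∅, so the count is 0.
Comparison with the Bézout bound: 0 ≤ 4 = deg(f)·deg(g), as expected for curves with no common component (the affine F_11-count falls short of the bound because intersections may lie at infinity, over extension fields, or carry multiplicity).


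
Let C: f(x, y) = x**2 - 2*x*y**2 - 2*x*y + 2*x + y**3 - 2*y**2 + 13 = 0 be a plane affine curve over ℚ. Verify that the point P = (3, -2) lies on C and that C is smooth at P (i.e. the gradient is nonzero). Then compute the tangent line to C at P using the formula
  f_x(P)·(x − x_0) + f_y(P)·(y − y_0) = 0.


Tangent line at P: 4*x + 38*y + 64 = 0.

Step 1: f(3, -2) = 0, so P lies on C.
Step 2: partial derivatives
  f_x(x, y) = 2*x - 2*y**2 - 2*y + 2, f_y(x, y) = -4*x*y - 2*x + 3*y**2 - 4*y.
  f_x(P) = 4, f_y(P) = 38 (gradient nonzero, so P is smooth).
Step 3: tangent line at P: 4·(x − 3) + 38·(y − -2) = 0.
Expanding: 4*x + 38*y + 64 = 0.


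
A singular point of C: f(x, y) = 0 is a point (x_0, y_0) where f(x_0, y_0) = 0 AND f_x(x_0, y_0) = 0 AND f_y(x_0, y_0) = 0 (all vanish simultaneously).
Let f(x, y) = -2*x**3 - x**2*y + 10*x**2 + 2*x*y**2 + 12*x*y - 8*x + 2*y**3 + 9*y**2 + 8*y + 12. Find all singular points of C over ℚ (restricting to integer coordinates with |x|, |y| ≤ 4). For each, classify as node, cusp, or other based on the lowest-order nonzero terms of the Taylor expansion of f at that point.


Singular points: {(2, -2)}; classification: cusp.

Compute partial derivatives:
  f_x = -6*x**2 - 2*x*y + 20*x + 2*y**2 + 12*y - 8.
  f_y = -x**2 + 4*x*y + 12*x + 6*y**2 + 18*y + 8.
Scan x_0 ∈ {−4, ..., 4}. For each x_0, f_y(x_0, y) is a polynomial in y; find its integer roots y ∈ {−4, ..., 4}, then test f_x and f at those candidates.
  x = -4: f_y(-4, y) = 6*y**2 + 2*y - 56; no integer root y with |y| ≤ 4.
  x = -3: f_y(-3, y) = 6*y**2 + 6*y - 37; no integer root y with |y| ≤ 4.
  x = -2: f_y(-2, y) = 6*y**2 + 10*y - 20; no integer root y with |y| ≤ 4.
  x = -1: f_y(-1, y) = 6*y**2 + 14*y - 5; no integer root y with |y| ≤ 4.
  x = 0: f_y(0, y) = 6*y**2 + 18*y + 8; no integer root y with |y| ≤ 4.
  x = 1: f_y(1, y) = 6*y**2 + 22*y + 19; no integer root y with |y| ≤ 4.
  x = 2: f_y(2, y) = 6*y**2 + 26*y + 28; vanishes at y ∈ {-2}. (2, -2): f_x = 0, f = 0 — SINGULAR.
  x = 3: f_y(3, y) = 6*y**2 + 30*y + 35; no integer root y with |y| ≤ 4.
  x = 4: f_y(4, y) = 6*y**2 + 34*y + 40; vanishes at y ∈ {-4}. (4, -4): f_x = -8 ≠ 0.
Only singular point on the grid: (2, -2).
Classify: substitute x = 2 + u, y = -2 + v and expand: f = -2*u**3 - u**2*v + 2*u*v**2 + 2*v**3 + v**2.
No constant or linear terms (consistent with a singular point). Quadratic part: v**2. Cubic part: -2*u**3 - u**2*v + 2*u*v**2 + 2*v**3.
The quadratic part v**2 is a perfect square, so there is a single (double) tangent line v = 0, i.e. y = -2. Restricting the cubic part to that line (v = 0) leaves -2*u**3 ≠ 0, so f is not divisible by v and the branch is v² ≈ 2*u**3 to lowest order — this is a cusp.
Classification: cusp.


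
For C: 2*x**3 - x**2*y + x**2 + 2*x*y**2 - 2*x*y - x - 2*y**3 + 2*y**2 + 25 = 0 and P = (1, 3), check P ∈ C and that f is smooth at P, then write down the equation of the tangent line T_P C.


Tangent line at P: 13*x - 33*y + 86 = 0.

Step 1: f(1, 3) = 0, so P lies on C.
Step 2: partial derivatives
  f_x(x, y) = 6*x**2 - 2*x*y + 2*x + 2*y**2 - 2*y - 1, f_y(x, y) = -x**2 + 4*x*y - 2*x - 6*y**2 + 4*y.
  f_x(P) = 13, f_y(P) = -33 (gradient nonzero, so P is smooth).
Step 3: tangent line at P: 13·(x − 1) + -33·(y − 3) = 0.
Expanding: 13*x - 33*y + 86 = 0.


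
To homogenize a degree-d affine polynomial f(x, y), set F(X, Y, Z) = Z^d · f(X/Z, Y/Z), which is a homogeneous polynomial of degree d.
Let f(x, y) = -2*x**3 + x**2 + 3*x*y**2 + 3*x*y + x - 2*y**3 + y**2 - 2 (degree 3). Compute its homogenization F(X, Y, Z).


F(X, Y, Z) = -2*X**3 + X**2*Z + 3*X*Y**2 + 3*X*Y*Z + X*Z**2 - 2*Y**3 + Y**2*Z - 2*Z**3

deg(f) = 3.
Substitute x = X/Z, y = Y/Z into f, then multiply by Z^3.
  monomial -2·x^3·y^0 ↦ -2·X^3·Y^0·Z^0.
  monomial 1·x^2·y^0 ↦ 1·X^2·Y^0·Z^1.
  monomial 3·x^1·y^2 ↦ 3·X^1·Y^2·Z^0.
  monomial 3·x^1·y^1 ↦ 3·X^1·Y^1·Z^1.
  monomial 1·x^1·y^0 ↦ 1·X^1·Y^0·Z^2.
  monomial -2·x^0·y^3 ↦ -2·X^0·Y^3·Z^0.
  monomial 1·x^0·y^2 ↦ 1·X^0·Y^2·Z^1.
  monomial -2·x^0·y^0 ↦ -2·X^0·Y^0·Z^3.
Collecting: F(X, Y, Z) = -2*X**3 + X**2*Z + 3*X*Y**2 + 3*X*Y*Z + X*Z**2 - 2*Y**3 + Y**2*Z - 2*Z**3.


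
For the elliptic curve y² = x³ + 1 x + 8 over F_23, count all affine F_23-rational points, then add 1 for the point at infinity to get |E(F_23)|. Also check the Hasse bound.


Affine points = {(0, 10), (0, 13), (2, 8), (2, 15), (5, 0), (6, 0), (7, 6), (7, 17), (10, 11), (10, 12), (11, 4), (11, 19), (12, 0), (14, 11), (14, 12), (16, 7), (16, 16), (17, 4), (17, 19), (18, 4), (18, 19), (19, 3), (19, 20), (20, 1), (20, 22), (22, 11), (22, 12)}; affine count = 27; |E(F_23)| = 28.

Discriminant check: Δ ∝ 4a³ + 27b² = 4·1³ + 27·8² = 4·1 + 27·64 ≡ 7 (mod 23). Nonzero ⇒ E is nonsingular.
For each x ∈ F_23, compute rhs = x³ + 1·x + 8 mod 23, then count y ∈ F_23 with y² ≡ rhs.
  x = 0: rhs = 8, matching y values: 10, 13 (2 points).
  x = 1: rhs = 10, matching y values: none (0 points).
  x = 2: rhs = 18, matching y values: 8, 15 (2 points).
  x = 3: rhs = 15, matching y values: none (0 points).
  x = 4: rhs = 7, matching y values: none (0 points).
  x = 5: rhs = 0, matching y values: 0 (1 points).
  x = 6: rhs = 0, matching y values: 0 (1 points).
  x = 7: rhs = 13, matching y values: 6, 17 (2 points).
  x = 8: rhs = 22, matching y values: none (0 points).
  x = 9: rhs = 10, matching y values: none (0 points).
  x = 10: rhs = 6, matching y values: 11, 12 (2 points).
  x = 11: rhs = 16, matching y values: 4, 19 (2 points).
  x = 12: rhs = 0, matching y values: 0 (1 points).
  x = 13: rhs = 10, matching y values: none (0 points).
  x = 14: rhs = 6, matching y values: 11, 12 (2 points).
  x = 15: rhs = 17, matching y values: none (0 points).
  x = 16: rhs = 3, matching y values: 7, 16 (2 points).
  x = 17: rhs = 16, matching y values: 4, 19 (2 points).
  x = 18: rhs = 16, matching y values: 4, 19 (2 points).
  x = 19: rhs = 9, matching y values: 3, 20 (2 points).
  x = 20: rhs = 1, matching y values: 1, 22 (2 points).
  x = 21: rhs = 21, matching y values: none (0 points).
  x = 22: rhs = 6, matching y values: 11, 12 (2 points).
Total affine count: 27.
Full point count |E(F_23)| = 27 + 1 = 28.
Hasse bound: |28 − (23+1)| = |4| = 4 ≤ 2√23 ≈ 9.5917 ✓.


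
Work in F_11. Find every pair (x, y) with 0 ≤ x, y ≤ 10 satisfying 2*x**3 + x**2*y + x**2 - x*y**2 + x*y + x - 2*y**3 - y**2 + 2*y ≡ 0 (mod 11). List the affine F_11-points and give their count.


Affine F_11-points: {(0, 0), (1, 10), (2, 0), (3, 0), (5, 6), (6, 9), (7, 8), (8, 8), (9, 1), (9, 4), (10, 5)}; count = 11.

For each of the 121 pairs (x, y) ∈ F_11², evaluate f(x, y) mod 11. Record the zeros.
  x = 0: [0↦0, 1↦10, 2↦6, 3↦9, 4↦7, 5↦10, 6↦6, 7↦5, 8↦6, 9↦8, 10↦10]  zeros at y ∈ {0}
  x = 1: [0↦4, 1↦4, 2↦10, 3↦10, 4↦3, 5↦10, 6↦8, 7↦7, 8↦6, 9↦4, 10↦0]  zeros at y ∈ {10}
  x = 2: [0↦0, 1↦3, 2↦10, 3↦9, 4↦10, 5↦1, 6↦3, 7↦4, 8↦3, 9↦10, 10↦2]  zeros at y ∈ {0}
  x = 3: [0↦0, 1↦8, 2↦7, 3↦7, 4↦7, 5↦6, 6↦3, 7↦8, 8↦9, 9↦5, 10↦6]  zeros at y ∈ {0}
  x = 4: [0↦5, 1↦9, 2↦2, 3↦5, 4↦6, 5↦4, 6↦9, 7↦9, 8↦3, 9↦1, 10↦2]  zeros at y ∈ ∅
  x = 5: [0↦5, 1↦7, 2↦7, 3↦4, 4↦8, 5↦7, 6↦0, 7↦8, 8↦8, 9↦10, 10↦2]  zeros at y ∈ {6}
  x = 6: [0↦1, 1↦3, 2↦1, 3↦5, 4↦3, 5↦5, 6↦10, 7↦6, 8↦3, 9↦0, 10↦7]  zeros at y ∈ {9}
  x = 7: [0↦5, 1↦9, 2↦7, 3↦9, 4↦3, 5↦10, 6↦7, 7↦4, 8↦0, 9↦5, 10↦7]  zeros at y ∈ {8}
  x = 8: [0↦7, 1↦4, 2↦4, 3↦6, 4↦9, 5↦1, 6↦3, 7↦3, 8↦0, 9↦4, 10↦3]  zeros at y ∈ {8}
  x = 9: [0↦8, 1↦0, 2↦4, 3↦8, 4↦0, 5↦1, 6↦10, 7↦4, 8↦4, 9↦9, 10↦7]  zeros at y ∈ {1, 4}
  x = 10: [0↦9, 1↦9, 2↦8, 3↦5, 4↦10, 5↦0, 6↦7, 7↦8, 8↦2, 9↦10, 10↦9]  zeros at y ∈ {5}
Collecting zeros: affine points = {(0, 0), (1, 10), (2, 0), (3, 0), (5, 6), (6, 9), (7, 8), (8, 8), (9, 1), (9, 4), (10, 5)}.
Total count |C(F_11)_aff| = 11.


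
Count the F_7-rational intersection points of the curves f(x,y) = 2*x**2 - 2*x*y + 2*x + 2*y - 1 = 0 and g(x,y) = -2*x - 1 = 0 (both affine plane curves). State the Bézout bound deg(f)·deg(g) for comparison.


Common zeros: {(3, 4)}; count = 1; Bézout bound = 2.

deg(f) = 2, deg(g) = 1, so Bézout bound = 2.
Scan x ∈ F_7. For each x, list the y ∈ F_7 with f(x, y) ≡ 0 and those with g(x, y) ≡ 0 (mod 7); the common zeros in that column are the intersection.
  x = 0: f ≡ 0 at y ∈ {4}; g ≡ 0 at y ∈ ∅; common: ∅.
  x = 1: f ≡ 0 at y ∈ ∅; g ≡ 0 at y ∈ ∅; common: ∅.
  x = 2: f ≡ 0 at y ∈ {2}; g ≡ 0 at y ∈ ∅; common: ∅.
  x = 3: f ≡ 0 at y ∈ {4}; g ≡ 0 at y ∈ {0, 1, 2, 3, 4, 5, 6}; common: {4}.
  x = 4: f ≡ 0 at y ∈ {3}; g ≡ 0 at y ∈ ∅; common: ∅.
  x = 5: f ≡ 0 at y ∈ {3}; g ≡ 0 at y ∈ ∅; common: ∅.
  x = 6: f ≡ 0 at y ∈ {2}; g ≡ 0 at y ∈ ∅; common: ∅.
Collecting: common zeros = {(3, 4)}, so the count is 1.
Comparison with the Bézout bound: 1 ≤ 2 = deg(f)·deg(g), as expected for curves with no common component (the affine F_7-count falls short of the bound because intersections may lie at infinity, over extension fields, or carry multiplicity).


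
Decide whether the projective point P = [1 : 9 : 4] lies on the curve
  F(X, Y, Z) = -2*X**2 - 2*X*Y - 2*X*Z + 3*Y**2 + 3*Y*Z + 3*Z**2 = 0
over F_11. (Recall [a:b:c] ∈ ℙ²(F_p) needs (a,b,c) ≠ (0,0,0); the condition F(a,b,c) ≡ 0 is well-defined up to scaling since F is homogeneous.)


F(1,9,4) ≡ 8 (mod 11); P is NOT on the curve.

Evaluate F(1, 9, 4) term-by-term (mod 11).
  -2*X**2 ↦ -2·1·1·1 = -2
  -2*X*Y ↦ -2·1·9·1 = -18
  -2*X*Z ↦ -2·1·1·4 = -8
  3*Y**2 ↦ 3·1·81·1 = 243
  3*Y*Z ↦ 3·1·9·4 = 108
  3*Z**2 ↦ 3·1·1·16 = 48
Sum: F(1, 9, 4) = (-2) + (-18) + (-8) + (243) + (108) + (48) = 371.
Reducing mod 11: 371 ≡ 8 (mod 11).
Since F(a, b, c) ≡ 8 ≠ 0 (mod 11), P does NOT lie on the curve.


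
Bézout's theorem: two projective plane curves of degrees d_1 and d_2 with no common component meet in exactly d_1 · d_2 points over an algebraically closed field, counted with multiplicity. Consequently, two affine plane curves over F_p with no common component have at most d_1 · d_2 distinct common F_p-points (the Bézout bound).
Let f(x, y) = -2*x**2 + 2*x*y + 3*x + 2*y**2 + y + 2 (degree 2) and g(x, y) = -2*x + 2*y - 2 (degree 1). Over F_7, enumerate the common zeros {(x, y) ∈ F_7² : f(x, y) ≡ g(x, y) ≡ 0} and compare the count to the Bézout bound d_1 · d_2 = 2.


Common zeros: {(4, 5), (5, 6)}; count = 2; Bézout bound = 2.

deg(f) = 2, deg(g) = 1, so Bézout bound = 2.
Scan x ∈ F_7. For each x, list the y ∈ F_7 with f(x, y) ≡ 0 and those with g(x, y) ≡ 0 (mod 7); the common zeros in that column are the intersection.
  x = 0: f ≡ 0 at y ∈ ∅; g ≡ 0 at y ∈ {1}; common: ∅.
  x = 1: f ≡ 0 at y ∈ ∅; g ≡ 0 at y ∈ {2}; common: ∅.
  x = 2: f ≡ 0 at y ∈ {0, 1}; g ≡ 0 at y ∈ {3}; common: ∅.
  x = 3: f ≡ 0 at y ∈ {0}; g ≡ 0 at y ∈ {4}; common: ∅.
  x = 4: f ≡ 0 at y ∈ {1, 5}; g ≡ 0 at y ∈ {5}; common: {5}.
  x = 5: f ≡ 0 at y ∈ {6}; g ≡ 0 at y ∈ {6}; common: {6}.
  x = 6: f ≡ 0 at y ∈ {5, 6}; g ≡ 0 at y ∈ {0}; common: ∅.
Collecting: common zeros = {(4, 5), (5, 6)}, so the count is 2.
Comparison with the Bézout bound: 2 ≤ 2 = deg(f)·deg(g), as expected for curves with no common component (the bound is attained).


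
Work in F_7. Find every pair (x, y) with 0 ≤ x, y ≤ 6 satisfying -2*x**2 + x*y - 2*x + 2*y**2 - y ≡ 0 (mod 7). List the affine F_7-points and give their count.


Affine F_7-points: {(0, 0), (0, 4), (1, 3), (1, 4), (3, 3), (4, 1), (6, 0), (6, 1)}; count = 8.

For each of the 49 pairs (x, y) ∈ F_7², evaluate f(x, y) mod 7. Record the zeros.
  x = 0: [0↦0, 1↦1, 2↦6, 3↦1, 4↦0, 5↦3, 6↦3]  zeros at y ∈ {0, 4}
  x = 1: [0↦3, 1↦5, 2↦4, 3↦0, 4↦0, 5↦4, 6↦5]  zeros at y ∈ {3, 4}
  x = 2: [0↦2, 1↦5, 2↦5, 3↦2, 4↦3, 5↦1, 6↦3]  zeros at y ∈ ∅
  x = 3: [0↦4, 1↦1, 2↦2, 3↦0, 4↦2, 5↦1, 6↦4]  zeros at y ∈ {3}
  x = 4: [0↦2, 1↦0, 2↦2, 3↦1, 4↦4, 5↦4, 6↦1]  zeros at y ∈ {1}
  x = 5: [0↦3, 1↦2, 2↦5, 3↦5, 4↦2, 5↦3, 6↦1]  zeros at y ∈ ∅
  x = 6: [0↦0, 1↦0, 2↦4, 3↦5, 4↦3, 5↦5, 6↦4]  zeros at y ∈ {0, 1}
Collecting zeros: affine points = {(0, 0), (0, 4), (1, 3), (1, 4), (3, 3), (4, 1), (6, 0), (6, 1)}.
Total count |C(F_7)_aff| = 8.


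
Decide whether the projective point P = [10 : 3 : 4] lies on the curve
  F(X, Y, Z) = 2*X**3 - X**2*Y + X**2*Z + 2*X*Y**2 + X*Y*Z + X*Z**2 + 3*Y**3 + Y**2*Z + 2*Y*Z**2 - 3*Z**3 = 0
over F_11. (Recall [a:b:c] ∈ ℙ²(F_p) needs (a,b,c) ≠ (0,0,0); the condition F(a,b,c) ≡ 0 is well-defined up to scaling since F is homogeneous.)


F(10,3,4) ≡ 7 (mod 11); P is NOT on the curve.

Evaluate F(10, 3, 4) term-by-term (mod 11).
  2*X**3 ↦ 2·1000·1·1 = 2000
  -X**2*Y ↦ -1·100·3·1 = -300
  X**2*Z ↦ 1·100·1·4 = 400
  2*X*Y**2 ↦ 2·10·9·1 = 180
  X*Y*Z ↦ 1·10·3·4 = 120
  X*Z**2 ↦ 1·10·1·16 = 160
  3*Y**3 ↦ 3·1·27·1 = 81
  Y**2*Z ↦ 1·1·9·4 = 36
  2*Y*Z**2 ↦ 2·1·3·16 = 96
  -3*Z**3 ↦ -3·1·1·64 = -192
Sum: F(10, 3, 4) = (2000) + (-300) + (400) + (180) + (120) + (160) + (81) + (36) + (96) + (-192) = 2581.
Reducing mod 11: 2581 ≡ 7 (mod 11).
Since F(a, b, c) ≡ 7 ≠ 0 (mod 11), P does NOT lie on the curve.


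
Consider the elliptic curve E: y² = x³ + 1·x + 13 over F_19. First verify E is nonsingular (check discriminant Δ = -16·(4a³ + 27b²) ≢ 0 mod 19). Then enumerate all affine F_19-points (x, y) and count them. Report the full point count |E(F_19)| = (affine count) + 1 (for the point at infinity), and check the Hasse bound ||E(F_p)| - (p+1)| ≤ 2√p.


Affine points = {(2, 2), (2, 17), (3, 9), (3, 10), (4, 9), (4, 10), (6, 8), (6, 11), (8, 1), (8, 18), (10, 4), (10, 15), (11, 5), (11, 14), (12, 9), (12, 10), (13, 0), (14, 4), (14, 15), (18, 7), (18, 12)}; affine count = 21; |E(F_19)| = 22.

Discriminant check: Δ ∝ 4a³ + 27b² = 4·1³ + 27·13² = 4·1 + 27·169 ≡ 7 (mod 19). Nonzero ⇒ E is nonsingular.
For each x ∈ F_19, compute rhs = x³ + 1·x + 13 mod 19, then count y ∈ F_19 with y² ≡ rhs.
  x = 0: rhs = 13, matching y values: none (0 points).
  x = 1: rhs = 15, matching y values: none (0 points).
  x = 2: rhs = 4, matching y values: 2, 17 (2 points).
  x = 3: rhs = 5, matching y values: 9, 10 (2 points).
  x = 4: rhs = 5, matching y values: 9, 10 (2 points).
  x = 5: rhs = 10, matching y values: none (0 points).
  x = 6: rhs = 7, matching y values: 8, 11 (2 points).
  x = 7: rhs = 2, matching y values: none (0 points).
  x = 8: rhs = 1, matching y values: 1, 18 (2 points).
  x = 9: rhs = 10, matching y values: none (0 points).
  x = 10: rhs = 16, matching y values: 4, 15 (2 points).
  x = 11: rhs = 6, matching y values: 5, 14 (2 points).
  x = 12: rhs = 5, matching y values: 9, 10 (2 points).
  x = 13: rhs = 0, matching y values: 0 (1 points).
  x = 14: rhs = 16, matching y values: 4, 15 (2 points).
  x = 15: rhs = 2, matching y values: none (0 points).
  x = 16: rhs = 2, matching y values: none (0 points).
  x = 17: rhs = 3, matching y values: none (0 points).
  x = 18: rhs = 11, matching y values: 7, 12 (2 points).
Total affine count: 21.
Full point count |E(F_19)| = 21 + 1 = 22.
Hasse bound: |22 − (19+1)| = |2| = 2 ≤ 2√19 ≈ 8.7178 ✓.


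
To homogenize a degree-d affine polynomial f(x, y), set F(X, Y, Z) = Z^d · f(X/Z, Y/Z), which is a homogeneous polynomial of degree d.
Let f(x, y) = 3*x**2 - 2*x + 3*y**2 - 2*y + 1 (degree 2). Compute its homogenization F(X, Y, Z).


F(X, Y, Z) = 3*X**2 - 2*X*Z + 3*Y**2 - 2*Y*Z + Z**2

deg(f) = 2.
Substitute x = X/Z, y = Y/Z into f, then multiply by Z^2.
  monomial 3·x^2·y^0 ↦ 3·X^2·Y^0·Z^0.
  monomial -2·x^1·y^0 ↦ -2·X^1·Y^0·Z^1.
  monomial 3·x^0·y^2 ↦ 3·X^0·Y^2·Z^0.
  monomial -2·x^0·y^1 ↦ -2·X^0·Y^1·Z^1.
  monomial 1·x^0·y^0 ↦ 1·X^0·Y^0·Z^2.
Collecting: F(X, Y, Z) = 3*X**2 - 2*X*Z + 3*Y**2 - 2*Y*Z + Z**2.


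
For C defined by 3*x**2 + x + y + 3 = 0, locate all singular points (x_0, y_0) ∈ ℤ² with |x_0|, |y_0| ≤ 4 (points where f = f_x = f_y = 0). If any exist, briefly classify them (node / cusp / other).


No singular points in the scanned grid; C is smooth there.

Compute partial derivatives:
  f_x = 6*x + 1.
  f_y = 1.
f_y = 1 is a nonzero constant, so f_y never vanishes: no point (x, y) can satisfy f = f_x = f_y = 0. In particular no (x, y) ∈ {−4, ..., 4}² is singular; the curve is smooth.


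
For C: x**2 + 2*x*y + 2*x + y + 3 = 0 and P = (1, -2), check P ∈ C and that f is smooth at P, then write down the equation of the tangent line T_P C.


Tangent line at P: 3*y + 6 = 0.

Step 1: f(1, -2) = 0, so P lies on C.
Step 2: partial derivatives
  f_x(x, y) = 2*x + 2*y + 2, f_y(x, y) = 2*x + 1.
  f_x(P) = 0, f_y(P) = 3 (gradient nonzero, so P is smooth).
Step 3: tangent line at P: 0·(x − 1) + 3·(y − -2) = 0.
Expanding: 3*y + 6 = 0.


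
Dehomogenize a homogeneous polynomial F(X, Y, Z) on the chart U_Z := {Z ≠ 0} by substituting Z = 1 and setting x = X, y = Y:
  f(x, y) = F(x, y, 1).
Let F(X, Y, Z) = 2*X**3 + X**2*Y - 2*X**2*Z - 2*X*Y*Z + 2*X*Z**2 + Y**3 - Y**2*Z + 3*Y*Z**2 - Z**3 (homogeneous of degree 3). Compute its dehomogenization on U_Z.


f(x, y) = 2*x**3 + x**2*y - 2*x**2 - 2*x*y + 2*x + y**3 - y**2 + 3*y - 1

On U_Z we set Z = 1. Each monomial c·X^i·Y^j·Z^k in F becomes c·x^i·y^j·1^k = c·x^i·y^j.
Substituting Z = 1: F(X, Y, 1) = 2*x**3 + x**2*y - 2*x**2 - 2*x*y + 2*x + y**3 - y**2 + 3*y - 1.
Note: deg(f) ≤ deg(F) = 3; strict inequality happens when F is divisible by Z (lost terms).


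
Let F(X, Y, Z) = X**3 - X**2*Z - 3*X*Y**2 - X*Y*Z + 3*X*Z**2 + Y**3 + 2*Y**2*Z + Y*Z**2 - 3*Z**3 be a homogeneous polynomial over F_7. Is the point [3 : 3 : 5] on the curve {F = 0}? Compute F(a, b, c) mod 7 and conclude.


F(3,3,5) ≡ 3 (mod 7); P is NOT on the curve.

Evaluate F(3, 3, 5) term-by-term (mod 7).
  X**3 ↦ 1·27·1·1 = 27
  -X**2*Z ↦ -1·9·1·5 = -45
  -3*X*Y**2 ↦ -3·3·9·1 = -81
  -X*Y*Z ↦ -1·3·3·5 = -45
  3*X*Z**2 ↦ 3·3·1·25 = 225
  Y**3 ↦ 1·1·27·1 = 27
  2*Y**2*Z ↦ 2·1·9·5 = 90
  Y*Z**2 ↦ 1·1·3·25 = 75
  -3*Z**3 ↦ -3·1·1·125 = -375
Sum: F(3, 3, 5) = (27) + (-45) + (-81) + (-45) + (225) + (27) + (90) + (75) + (-375) = -102.
Reducing mod 7: -102 ≡ 3 (mod 7).
Since F(a, b, c) ≡ 3 ≠ 0 (mod 7), P does NOT lie on the curve.


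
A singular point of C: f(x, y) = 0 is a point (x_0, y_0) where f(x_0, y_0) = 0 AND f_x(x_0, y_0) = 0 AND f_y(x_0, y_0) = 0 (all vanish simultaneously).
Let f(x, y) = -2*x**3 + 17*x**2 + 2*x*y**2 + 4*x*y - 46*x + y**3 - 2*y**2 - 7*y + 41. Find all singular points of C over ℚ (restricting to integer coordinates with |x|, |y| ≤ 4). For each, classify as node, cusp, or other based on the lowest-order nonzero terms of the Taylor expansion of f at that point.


Singular points: {(3, -1)}; classification: node.

Compute partial derivatives:
  f_x = -6*x**2 + 34*x + 2*y**2 + 4*y - 46.
  f_y = 4*x*y + 4*x + 3*y**2 - 4*y - 7.
Scan x_0 ∈ {−4, ..., 4}. For each x_0, f_y(x_0, y) is a polynomial in y; find its integer roots y ∈ {−4, ..., 4}, then test f_x and f at those candidates.
  x = -4: f_y(-4, y) = 3*y**2 - 20*y - 23; vanishes at y ∈ {-1}. (-4, -1): f_x = -280 ≠ 0.
  x = -3: f_y(-3, y) = 3*y**2 - 16*y - 19; vanishes at y ∈ {-1}. (-3, -1): f_x = -204 ≠ 0.
  x = -2: f_y(-2, y) = 3*y**2 - 12*y - 15; vanishes at y ∈ {-1}. (-2, -1): f_x = -140 ≠ 0.
  x = -1: f_y(-1, y) = 3*y**2 - 8*y - 11; vanishes at y ∈ {-1}. (-1, -1): f_x = -88 ≠ 0.
  x = 0: f_y(0, y) = 3*y**2 - 4*y - 7; vanishes at y ∈ {-1}. (0, -1): f_x = -48 ≠ 0.
  x = 1: f_y(1, y) = 3*y**2 - 3; vanishes at y ∈ {-1, 1}. (1, -1): f_x = -20 ≠ 0; (1, 1): f_x = -12 ≠ 0.
  x = 2: f_y(2, y) = 3*y**2 + 4*y + 1; vanishes at y ∈ {-1}. (2, -1): f_x = -4 ≠ 0.
  x = 3: f_y(3, y) = 3*y**2 + 8*y + 5; vanishes at y ∈ {-1}. (3, -1): f_x = 0, f = 0 — SINGULAR.
  x = 4: f_y(4, y) = 3*y**2 + 12*y + 9; vanishes at y ∈ {-3, -1}. (4, -3): f_x = 0 but f = 1 ≠ 0; (4, -1): f_x = -8 ≠ 0.
Only singular point on the grid: (3, -1).
Classify: substitute x = 3 + u, y = -1 + v and expand: f = -2*u**3 - u**2 + 2*u*v**2 + v**3 + v**2.
No constant or linear terms (consistent with a singular point). Quadratic part: -u**2 + v**2. Cubic part: -2*u**3 + 2*u*v**2 + v**3.
The quadratic part v**2 - u**2 = (v − u)(v + u) splits into two distinct linear factors, so there are two distinct tangent lines y − -1 = ±(x − 3) — this is a node (ordinary double point).
Classification: node.


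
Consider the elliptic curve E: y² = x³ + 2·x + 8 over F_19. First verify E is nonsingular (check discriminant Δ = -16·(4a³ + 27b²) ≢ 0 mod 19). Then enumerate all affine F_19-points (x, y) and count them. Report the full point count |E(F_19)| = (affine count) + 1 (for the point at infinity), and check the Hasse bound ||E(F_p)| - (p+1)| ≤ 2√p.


Affine points = {(1, 7), (1, 12), (2, 1), (2, 18), (4, 2), (4, 17), (7, 2), (7, 17), (8, 2), (8, 17), (14, 5), (14, 14), (18, 9), (18, 10)}; affine count = 14; |E(F_19)| = 15.

Discriminant check: Δ ∝ 4a³ + 27b² = 4·2³ + 27·8² = 4·8 + 27·64 ≡ 12 (mod 19). Nonzero ⇒ E is nonsingular.
For each x ∈ F_19, compute rhs = x³ + 2·x + 8 mod 19, then count y ∈ F_19 with y² ≡ rhs.
  x = 0: rhs = 8, matching y values: none (0 points).
  x = 1: rhs = 11, matching y values: 7, 12 (2 points).
  x = 2: rhs = 1, matching y values: 1, 18 (2 points).
  x = 3: rhs = 3, matching y values: none (0 points).
  x = 4: rhs = 4, matching y values: 2, 17 (2 points).
  x = 5: rhs = 10, matching y values: none (0 points).
  x = 6: rhs = 8, matching y values: none (0 points).
  x = 7: rhs = 4, matching y values: 2, 17 (2 points).
  x = 8: rhs = 4, matching y values: 2, 17 (2 points).
  x = 9: rhs = 14, matching y values: none (0 points).
  x = 10: rhs = 2, matching y values: none (0 points).
  x = 11: rhs = 12, matching y values: none (0 points).
  x = 12: rhs = 12, matching y values: none (0 points).
  x = 13: rhs = 8, matching y values: none (0 points).
  x = 14: rhs = 6, matching y values: 5, 14 (2 points).
  x = 15: rhs = 12, matching y values: none (0 points).
  x = 16: rhs = 13, matching y values: none (0 points).
  x = 17: rhs = 15, matching y values: none (0 points).
  x = 18: rhs = 5, matching y values: 9, 10 (2 points).
Total affine count: 14.
Full point count |E(F_19)| = 14 + 1 = 15.
Hasse bound: |15 − (19+1)| = |-5| = 5 ≤ 2√19 ≈ 8.7178 ✓.


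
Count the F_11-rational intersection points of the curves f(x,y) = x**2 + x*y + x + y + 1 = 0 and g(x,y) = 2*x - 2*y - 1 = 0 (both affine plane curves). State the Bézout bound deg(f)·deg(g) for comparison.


Common zeros: {(4, 9), (9, 3)}; count = 2; Bézout bound = 2.

deg(f) = 2, deg(g) = 1, so Bézout bound = 2.
Scan x ∈ F_11. For each x, list the y ∈ F_11 with f(x, y) ≡ 0 and those with g(x, y) ≡ 0 (mod 11); the common zeros in that column are the intersection.
  x = 0: f ≡ 0 at y ∈ {10}; g ≡ 0 at y ∈ {5}; common: ∅.
  x = 1: f ≡ 0 at y ∈ {4}; g ≡ 0 at y ∈ {6}; common: ∅.
  x = 2: f ≡ 0 at y ∈ {5}; g ≡ 0 at y ∈ {7}; common: ∅.
  x = 3: f ≡ 0 at y ∈ {5}; g ≡ 0 at y ∈ {8}; common: ∅.
  x = 4: f ≡ 0 at y ∈ {9}; g ≡ 0 at y ∈ {9}; common: {9}.
  x = 5: f ≡ 0 at y ∈ {4}; g ≡ 0 at y ∈ {10}; common: ∅.
  x = 6: f ≡ 0 at y ∈ {8}; g ≡ 0 at y ∈ {0}; common: ∅.
  x = 7: f ≡ 0 at y ∈ {8}; g ≡ 0 at y ∈ {1}; common: ∅.
  x = 8: f ≡ 0 at y ∈ {9}; g ≡ 0 at y ∈ {2}; common: ∅.
  x = 9: f ≡ 0 at y ∈ {3}; g ≡ 0 at y ∈ {3}; common: {3}.
  x = 10: f ≡ 0 at y ∈ ∅; g ≡ 0 at y ∈ {4}; common: ∅.
Collecting: common zeros = {(4, 9), (9, 3)}, so the count is 2.
Comparison with the Bézout bound: 2 ≤ 2 = deg(f)·deg(g), as expected for curves with no common component (the bound is attained).


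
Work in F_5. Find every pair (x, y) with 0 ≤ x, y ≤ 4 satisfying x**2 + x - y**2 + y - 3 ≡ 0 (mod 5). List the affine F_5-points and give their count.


Affine F_5-points: {(0, 2), (0, 4), (4, 2), (4, 4)}; count = 4.

For each of the 25 pairs (x, y) ∈ F_5², evaluate f(x, y) mod 5. Record the zeros.
  x = 0: [0↦2, 1↦2, 2↦0, 3↦1, 4↦0]  zeros at y ∈ {2, 4}
  x = 1: [0↦4, 1↦4, 2↦2, 3↦3, 4↦2]  zeros at y ∈ ∅
  x = 2: [0↦3, 1↦3, 2↦1, 3↦2, 4↦1]  zeros at y ∈ ∅
  x = 3: [0↦4, 1↦4, 2↦2, 3↦3, 4↦2]  zeros at y ∈ ∅
  x = 4: [0↦2, 1↦2, 2↦0, 3↦1, 4↦0]  zeros at y ∈ {2, 4}
Collecting zeros: affine points = {(0, 2), (0, 4), (4, 2), (4, 4)}.
Total count |C(F_5)_aff| = 4.


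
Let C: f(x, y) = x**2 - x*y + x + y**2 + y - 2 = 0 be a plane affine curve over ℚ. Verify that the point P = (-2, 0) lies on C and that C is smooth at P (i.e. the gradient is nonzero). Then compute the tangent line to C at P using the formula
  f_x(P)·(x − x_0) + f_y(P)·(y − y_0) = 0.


Tangent line at P: -3*x + 3*y - 6 = 0.

Step 1: f(-2, 0) = 0, so P lies on C.
Step 2: partial derivatives
  f_x(x, y) = 2*x - y + 1, f_y(x, y) = -x + 2*y + 1.
  f_x(P) = -3, f_y(P) = 3 (gradient nonzero, so P is smooth).
Step 3: tangent line at P: -3·(x − -2) + 3·(y − 0) = 0.
Expanding: -3*x + 3*y - 6 = 0.


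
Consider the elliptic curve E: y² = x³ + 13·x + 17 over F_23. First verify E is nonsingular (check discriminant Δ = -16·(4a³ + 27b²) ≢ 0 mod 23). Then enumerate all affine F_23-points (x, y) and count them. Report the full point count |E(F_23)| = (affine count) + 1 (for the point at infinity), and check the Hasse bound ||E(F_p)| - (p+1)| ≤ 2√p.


Affine points = {(1, 10), (1, 13), (4, 8), (4, 15), (5, 0), (6, 9), (6, 14), (8, 9), (8, 14), (9, 9), (9, 14), (19, 4), (19, 19), (21, 11), (21, 12), (22, 7), (22, 16)}; affine count = 17; |E(F_23)| = 18.

Discriminant check: Δ ∝ 4a³ + 27b² = 4·13³ + 27·17² = 4·2197 + 27·289 ≡ 8 (mod 23). Nonzero ⇒ E is nonsingular.
For each x ∈ F_23, compute rhs = x³ + 13·x + 17 mod 23, then count y ∈ F_23 with y² ≡ rhs.
  x = 0: rhs = 17, matching y values: none (0 points).
  x = 1: rhs = 8, matching y values: 10, 13 (2 points).
  x = 2: rhs = 5, matching y values: none (0 points).
  x = 3: rhs = 14, matching y values: none (0 points).
  x = 4: rhs = 18, matching y values: 8, 15 (2 points).
  x = 5: rhs = 0, matching y values: 0 (1 points).
  x = 6: rhs = 12, matching y values: 9, 14 (2 points).
  x = 7: rhs = 14, matching y values: none (0 points).
  x = 8: rhs = 12, matching y values: 9, 14 (2 points).
  x = 9: rhs = 12, matching y values: 9, 14 (2 points).
  x = 10: rhs = 20, matching y values: none (0 points).
  x = 11: rhs = 19, matching y values: none (0 points).
  x = 12: rhs = 15, matching y values: none (0 points).
  x = 13: rhs = 14, matching y values: none (0 points).
  x = 14: rhs = 22, matching y values: none (0 points).
  x = 15: rhs = 22, matching y values: none (0 points).
  x = 16: rhs = 20, matching y values: none (0 points).
  x = 17: rhs = 22, matching y values: none (0 points).
  x = 18: rhs = 11, matching y values: none (0 points).
  x = 19: rhs = 16, matching y values: 4, 19 (2 points).
  x = 20: rhs = 20, matching y values: none (0 points).
  x = 21: rhs = 6, matching y values: 11, 12 (2 points).
  x = 22: rhs = 3, matching y values: 7, 16 (2 points).
Total affine count: 17.
Full point count |E(F_23)| = 17 + 1 = 18.
Hasse bound: |18 − (23+1)| = |-6| = 6 ≤ 2√23 ≈ 9.5917 ✓.


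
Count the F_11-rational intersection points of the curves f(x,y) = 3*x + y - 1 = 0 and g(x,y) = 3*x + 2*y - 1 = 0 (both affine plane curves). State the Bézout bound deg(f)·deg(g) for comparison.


Common zeros: {(4, 0)}; count = 1; Bézout bound = 1.

deg(f) = 1, deg(g) = 1, so Bézout bound = 1.
Scan x ∈ F_11. For each x, list the y ∈ F_11 with f(x, y) ≡ 0 and those with g(x, y) ≡ 0 (mod 11); the common zeros in that column are the intersection.
  x = 0: f ≡ 0 at y ∈ {1}; g ≡ 0 at y ∈ {6}; common: ∅.
  x = 1: f ≡ 0 at y ∈ {9}; g ≡ 0 at y ∈ {10}; common: ∅.
  x = 2: f ≡ 0 at y ∈ {6}; g ≡ 0 at y ∈ {3}; common: ∅.
  x = 3: f ≡ 0 at y ∈ {3}; g ≡ 0 at y ∈ {7}; common: ∅.
  x = 4: f ≡ 0 at y ∈ {0}; g ≡ 0 at y ∈ {0}; common: {0}.
  x = 5: f ≡ 0 at y ∈ {8}; g ≡ 0 at y ∈ {4}; common: ∅.
  x = 6: f ≡ 0 at y ∈ {5}; g ≡ 0 at y ∈ {8}; common: ∅.
  x = 7: f ≡ 0 at y ∈ {2}; g ≡ 0 at y ∈ {1}; common: ∅.
  x = 8: f ≡ 0 at y ∈ {10}; g ≡ 0 at y ∈ {5}; common: ∅.
  x = 9: f ≡ 0 at y ∈ {7}; g ≡ 0 at y ∈ {9}; common: ∅.
  x = 10: f ≡ 0 at y ∈ {4}; g ≡ 0 at y ∈ {2}; common: ∅.
Collecting: common zeros = {(4, 0)}, so the count is 1.
Comparison with the Bézout bound: 1 ≤ 1 = deg(f)·deg(g), as expected for curves with no common component (the bound is attained).


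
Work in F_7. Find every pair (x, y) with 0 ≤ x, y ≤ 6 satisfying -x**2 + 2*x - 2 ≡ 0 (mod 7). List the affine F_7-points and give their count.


Affine F_7-points: ∅; count = 0.

For each of the 49 pairs (x, y) ∈ F_7², evaluate f(x, y) mod 7. Record the zeros.
  x = 0: [0↦5, 1↦5, 2↦5, 3↦5, 4↦5, 5↦5, 6↦5]  zeros at y ∈ ∅
  x = 1: [0↦6, 1↦6, 2↦6, 3↦6, 4↦6, 5↦6, 6↦6]  zeros at y ∈ ∅
  x = 2: [0↦5, 1↦5, 2↦5, 3↦5, 4↦5, 5↦5, 6↦5]  zeros at y ∈ ∅
  x = 3: [0↦2, 1↦2, 2↦2, 3↦2, 4↦2, 5↦2, 6↦2]  zeros at y ∈ ∅
  x = 4: [0↦4, 1↦4, 2↦4, 3↦4, 4↦4, 5↦4, 6↦4]  zeros at y ∈ ∅
  x = 5: [0↦4, 1↦4, 2↦4, 3↦4, 4↦4, 5↦4, 6↦4]  zeros at y ∈ ∅
  x = 6: [0↦2, 1↦2, 2↦2, 3↦2, 4↦2, 5↦2, 6↦2]  zeros at y ∈ ∅
Collecting zeros: affine points = ∅.
Total count |C(F_7)_aff| = 0.


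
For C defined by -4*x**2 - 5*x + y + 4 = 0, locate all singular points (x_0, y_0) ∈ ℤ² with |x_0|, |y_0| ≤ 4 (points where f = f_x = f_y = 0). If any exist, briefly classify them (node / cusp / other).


No singular points in the scanned grid; C is smooth there.

Compute partial derivatives:
  f_x = -8*x - 5.
  f_y = 1.
f_y = 1 is a nonzero constant, so f_y never vanishes: no point (x, y) can satisfy f = f_x = f_y = 0. In particular no (x, y) ∈ {−4, ..., 4}² is singular; the curve is smooth.


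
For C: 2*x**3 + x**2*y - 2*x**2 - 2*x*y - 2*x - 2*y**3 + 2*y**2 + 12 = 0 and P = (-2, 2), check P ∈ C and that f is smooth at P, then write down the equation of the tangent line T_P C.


Tangent line at P: 18*x - 8*y + 52 = 0.

Step 1: f(-2, 2) = 0, so P lies on C.
Step 2: partial derivatives
  f_x(x, y) = 6*x**2 + 2*x*y - 4*x - 2*y - 2, f_y(x, y) = x**2 - 2*x - 6*y**2 + 4*y.
  f_x(P) = 18, f_y(P) = -8 (gradient nonzero, so P is smooth).
Step 3: tangent line at P: 18·(x − -2) + -8·(y − 2) = 0.
Expanding: 18*x - 8*y + 52 = 0.


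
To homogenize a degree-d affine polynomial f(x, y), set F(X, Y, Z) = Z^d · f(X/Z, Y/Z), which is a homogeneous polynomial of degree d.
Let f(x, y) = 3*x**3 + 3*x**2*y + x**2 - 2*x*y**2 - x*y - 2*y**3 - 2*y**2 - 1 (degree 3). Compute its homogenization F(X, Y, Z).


F(X, Y, Z) = 3*X**3 + 3*X**2*Y + X**2*Z - 2*X*Y**2 - X*Y*Z - 2*Y**3 - 2*Y**2*Z - Z**3

deg(f) = 3.
Substitute x = X/Z, y = Y/Z into f, then multiply by Z^3.
  monomial 3·x^3·y^0 ↦ 3·X^3·Y^0·Z^0.
  monomial 3·x^2·y^1 ↦ 3·X^2·Y^1·Z^0.
  monomial 1·x^2·y^0 ↦ 1·X^2·Y^0·Z^1.
  monomial -2·x^1·y^2 ↦ -2·X^1·Y^2·Z^0.
  monomial -1·x^1·y^1 ↦ -1·X^1·Y^1·Z^1.
  monomial -2·x^0·y^3 ↦ -2·X^0·Y^3·Z^0.
  monomial -2·x^0·y^2 ↦ -2·X^0·Y^2·Z^1.
  monomial -1·x^0·y^0 ↦ -1·X^0·Y^0·Z^3.
Collecting: F(X, Y, Z) = 3*X**3 + 3*X**2*Y + X**2*Z - 2*X*Y**2 - X*Y*Z - 2*Y**3 - 2*Y**2*Z - Z**3.


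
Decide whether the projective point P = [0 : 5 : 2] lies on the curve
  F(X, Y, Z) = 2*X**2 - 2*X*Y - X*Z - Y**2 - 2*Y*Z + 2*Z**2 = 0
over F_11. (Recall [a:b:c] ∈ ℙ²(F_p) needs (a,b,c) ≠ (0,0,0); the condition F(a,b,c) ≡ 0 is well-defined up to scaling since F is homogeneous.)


F(0,5,2) ≡ 7 (mod 11); P is NOT on the curve.

Evaluate F(0, 5, 2) term-by-term (mod 11).
  2*X**2 ↦ 2·0·1·1 = 0
  -2*X*Y ↦ -2·0·5·1 = 0
  -X*Z ↦ -1·0·1·2 = 0
  -Y**2 ↦ -1·1·25·1 = -25
  -2*Y*Z ↦ -2·1·5·2 = -20
  2*Z**2 ↦ 2·1·1·4 = 8
Sum: F(0, 5, 2) = (0) + (0) + (0) + (-25) + (-20) + (8) = -37.
Reducing mod 11: -37 ≡ 7 (mod 11).
Since F(a, b, c) ≡ 7 ≠ 0 (mod 11), P does NOT lie on the curve.


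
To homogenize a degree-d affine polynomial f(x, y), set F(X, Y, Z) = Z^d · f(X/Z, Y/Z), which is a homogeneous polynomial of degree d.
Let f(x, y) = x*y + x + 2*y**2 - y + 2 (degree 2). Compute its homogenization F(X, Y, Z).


F(X, Y, Z) = X*Y + X*Z + 2*Y**2 - Y*Z + 2*Z**2

deg(f) = 2.
Substitute x = X/Z, y = Y/Z into f, then multiply by Z^2.
  monomial 1·x^1·y^1 ↦ 1·X^1·Y^1·Z^0.
  monomial 1·x^1·y^0 ↦ 1·X^1·Y^0·Z^1.
  monomial 2·x^0·y^2 ↦ 2·X^0·Y^2·Z^0.
  monomial -1·x^0·y^1 ↦ -1·X^0·Y^1·Z^1.
  monomial 2·x^0·y^0 ↦ 2·X^0·Y^0·Z^2.
Collecting: F(X, Y, Z) = X*Y + X*Z + 2*Y**2 - Y*Z + 2*Z**2.


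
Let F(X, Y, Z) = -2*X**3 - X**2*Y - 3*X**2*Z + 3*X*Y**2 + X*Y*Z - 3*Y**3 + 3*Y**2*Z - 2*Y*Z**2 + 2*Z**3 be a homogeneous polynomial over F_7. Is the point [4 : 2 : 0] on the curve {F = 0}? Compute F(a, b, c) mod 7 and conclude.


F(4,2,0) ≡ 4 (mod 7); P is NOT on the curve.

Evaluate F(4, 2, 0) term-by-term (mod 7).
  -2*X**3 ↦ -2·64·1·1 = -128
  -X**2*Y ↦ -1·16·2·1 = -32
  -3*X**2*Z ↦ -3·16·1·0 = 0
  3*X*Y**2 ↦ 3·4·4·1 = 48
  X*Y*Z ↦ 1·4·2·0 = 0
  -3*Y**3 ↦ -3·1·8·1 = -24
  3*Y**2*Z ↦ 3·1·4·0 = 0
  -2*Y*Z**2 ↦ -2·1·2·0 = 0
  2*Z**3 ↦ 2·1·1·0 = 0
Sum: F(4, 2, 0) = (-128) + (-32) + (0) + (48) + (0) + (-24) + (0) + (0) + (0) = -136.
Reducing mod 7: -136 ≡ 4 (mod 7).
Since F(a, b, c) ≡ 4 ≠ 0 (mod 7), P does NOT lie on the curve.


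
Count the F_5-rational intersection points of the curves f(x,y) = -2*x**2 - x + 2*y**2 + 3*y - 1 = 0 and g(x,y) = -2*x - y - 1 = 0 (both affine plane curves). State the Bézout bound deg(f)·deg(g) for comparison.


Common zeros: {(1, 2), (3, 3)}; count = 2; Bézout bound = 2.

deg(f) = 2, deg(g) = 1, so Bézout bound = 2.
Scan x ∈ F_5. For each x, list the y ∈ F_5 with f(x, y) ≡ 0 and those with g(x, y) ≡ 0 (mod 5); the common zeros in that column are the intersection.
  x = 0: f ≡ 0 at y ∈ ∅; g ≡ 0 at y ∈ {4}; common: ∅.
  x = 1: f ≡ 0 at y ∈ {2, 4}; g ≡ 0 at y ∈ {2}; common: {2}.
  x = 2: f ≡ 0 at y ∈ ∅; g ≡ 0 at y ∈ {0}; common: ∅.
  x = 3: f ≡ 0 at y ∈ {3}; g ≡ 0 at y ∈ {3}; common: {3}.
  x = 4: f ≡ 0 at y ∈ {3}; g ≡ 0 at y ∈ {1}; common: ∅.
Collecting: common zeros = {(1, 2), (3, 3)}, so the count is 2.
Comparison with the Bézout bound: 2 ≤ 2 = deg(f)·deg(g), as expected for curves with no common component (the bound is attained).


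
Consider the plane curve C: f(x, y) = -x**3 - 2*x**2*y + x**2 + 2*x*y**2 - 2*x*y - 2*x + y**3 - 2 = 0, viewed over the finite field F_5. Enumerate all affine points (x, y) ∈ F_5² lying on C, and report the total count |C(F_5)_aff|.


Affine F_5-points: {(0, 3), (1, 1), (2, 0), (2, 2), (2, 4)}; count = 5.

For each of the 25 pairs (x, y) ∈ F_5², evaluate f(x, y) mod 5. Record the zeros.
  x = 0: [0↦3, 1↦4, 2↦1, 3↦0, 4↦2]  zeros at y ∈ {3}
  x = 1: [0↦1, 1↦0, 2↦4, 3↦4, 4↦1]  zeros at y ∈ {1}
  x = 2: [0↦0, 1↦3, 2↦0, 3↦2, 4↦0]  zeros at y ∈ {0, 2, 4}
  x = 3: [0↦4, 1↦2, 2↦3, 3↦3, 4↦3]  zeros at y ∈ ∅
  x = 4: [0↦2, 1↦1, 2↦2, 3↦1, 4↦4]  zeros at y ∈ ∅
Collecting zeros: affine points = {(0, 3), (1, 1), (2, 0), (2, 2), (2, 4)}.
Total count |C(F_5)_aff| = 5.
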